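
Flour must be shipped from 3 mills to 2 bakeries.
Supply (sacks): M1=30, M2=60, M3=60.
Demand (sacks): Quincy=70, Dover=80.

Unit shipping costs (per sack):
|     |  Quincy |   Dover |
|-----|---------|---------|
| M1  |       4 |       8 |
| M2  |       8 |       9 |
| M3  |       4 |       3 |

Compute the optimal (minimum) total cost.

Optimal allocation:
  M1 to Quincy: 30 × 4 = 120
  M2 to Quincy: 40 × 8 = 320
  M2 to Dover: 20 × 9 = 180
  M3 to Dover: 60 × 3 = 180
Total = 120 + 320 + 180 + 180 = 800.

800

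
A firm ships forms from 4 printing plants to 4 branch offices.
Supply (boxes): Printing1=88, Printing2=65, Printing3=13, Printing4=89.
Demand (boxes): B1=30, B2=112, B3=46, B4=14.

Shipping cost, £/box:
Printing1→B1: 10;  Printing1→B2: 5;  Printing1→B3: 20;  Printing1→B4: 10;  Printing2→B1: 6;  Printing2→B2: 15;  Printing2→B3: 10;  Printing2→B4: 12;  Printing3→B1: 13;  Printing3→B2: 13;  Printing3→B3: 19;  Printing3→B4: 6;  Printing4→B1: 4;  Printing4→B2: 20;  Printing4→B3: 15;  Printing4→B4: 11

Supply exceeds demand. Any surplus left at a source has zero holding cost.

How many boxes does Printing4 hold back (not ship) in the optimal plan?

An optimal plan:
  Printing1 to B2: 88 × £5 = £440
  Printing2 to B2: 19 × £15 = £285
  Printing2 to B3: 46 × £10 = £460
  Printing3 to B2: 5 × £13 = £65
  Printing3 to B4: 8 × £6 = £48
  Printing4 to B1: 30 × £4 = £120
  Printing4 to B4: 6 × £11 = £66
Total cost = £1484.
Printing4 ships 36 of its 89, leaving 53.

53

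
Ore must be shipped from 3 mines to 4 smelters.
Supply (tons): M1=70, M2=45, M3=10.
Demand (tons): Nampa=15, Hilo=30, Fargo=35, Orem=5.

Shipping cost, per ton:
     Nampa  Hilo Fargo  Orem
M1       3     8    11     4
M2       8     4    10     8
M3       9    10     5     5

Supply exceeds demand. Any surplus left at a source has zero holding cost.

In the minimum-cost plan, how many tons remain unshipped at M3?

An optimal plan:
  M1->Nampa: 15 tons
  M1->Fargo: 10 tons
  M1->Orem: 5 tons
  M2->Hilo: 30 tons
  M2->Fargo: 15 tons
  M3->Fargo: 10 tons
Total cost = 495.
M3 ships 10 of its 10, leaving 0.

0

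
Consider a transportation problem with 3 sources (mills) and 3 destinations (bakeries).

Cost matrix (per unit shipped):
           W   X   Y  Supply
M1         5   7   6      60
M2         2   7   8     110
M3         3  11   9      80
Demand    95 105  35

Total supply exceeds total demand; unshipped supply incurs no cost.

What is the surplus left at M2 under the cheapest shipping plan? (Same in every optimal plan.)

An optimal plan:
  M1–X: 25 sacks
  M1–Y: 35 sacks
  M2–W: 30 sacks
  M2–X: 80 sacks
  M3–W: 65 sacks
Total cost = 1200.
M2 ships 110 of its 110, leaving 0.

0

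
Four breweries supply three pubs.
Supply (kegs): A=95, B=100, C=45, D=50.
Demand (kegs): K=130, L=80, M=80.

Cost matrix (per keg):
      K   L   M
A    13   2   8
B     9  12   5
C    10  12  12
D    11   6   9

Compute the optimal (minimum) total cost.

1920

An optimal shipping plan:
  A→L: 80 × 2 = 160
  A→M: 15 × 8 = 120
  B→K: 35 × 9 = 315
  B→M: 65 × 5 = 325
  C→K: 45 × 10 = 450
  D→K: 50 × 11 = 550
Total = 160 + 120 + 315 + 325 + 450 + 550 = 1920.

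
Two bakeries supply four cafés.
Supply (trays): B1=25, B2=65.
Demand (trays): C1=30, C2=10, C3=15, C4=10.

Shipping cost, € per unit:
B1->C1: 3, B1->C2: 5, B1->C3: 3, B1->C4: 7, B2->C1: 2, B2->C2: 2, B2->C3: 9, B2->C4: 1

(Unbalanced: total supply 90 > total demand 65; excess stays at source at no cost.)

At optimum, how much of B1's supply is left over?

10

An optimal plan:
  B1–C3: 15 × €3 = €45
  B2–C1: 30 × €2 = €60
  B2–C2: 10 × €2 = €20
  B2–C4: 10 × €1 = €10
Total cost = €135.
B1 ships 15 of its 25, leaving 10.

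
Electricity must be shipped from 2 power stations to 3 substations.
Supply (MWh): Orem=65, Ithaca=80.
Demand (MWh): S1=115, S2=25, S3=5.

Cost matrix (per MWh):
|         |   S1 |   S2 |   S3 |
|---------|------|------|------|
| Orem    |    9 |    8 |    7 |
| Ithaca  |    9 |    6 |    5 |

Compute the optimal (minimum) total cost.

1210

One minimum-cost allocation:
  Orem->S1: 65 × 9 = 585
  Ithaca->S1: 50 × 9 = 450
  Ithaca->S2: 25 × 6 = 150
  Ithaca->S3: 5 × 5 = 25
Total = 585 + 450 + 150 + 25 = 1210.
(Supply check: Orem ships 65; Ithaca ships 80.)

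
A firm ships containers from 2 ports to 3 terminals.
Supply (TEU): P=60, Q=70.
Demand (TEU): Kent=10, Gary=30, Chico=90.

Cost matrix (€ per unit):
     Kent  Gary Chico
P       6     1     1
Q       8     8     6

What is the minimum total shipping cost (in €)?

Optimal allocation:
  P→Gary: 30 TEU
  P→Chico: 30 TEU
  Q→Kent: 10 TEU
  Q→Chico: 60 TEU
Total cost = €500.

500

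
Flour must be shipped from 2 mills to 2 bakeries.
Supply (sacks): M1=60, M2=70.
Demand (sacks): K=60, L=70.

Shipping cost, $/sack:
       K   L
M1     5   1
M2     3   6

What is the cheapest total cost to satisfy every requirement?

A cheapest plan:
  M1 to L: 60 sacks
  M2 to K: 60 sacks
  M2 to L: 10 sacks
Total cost = $300.
(Supply check: M1 ships 60; M2 ships 70.)

300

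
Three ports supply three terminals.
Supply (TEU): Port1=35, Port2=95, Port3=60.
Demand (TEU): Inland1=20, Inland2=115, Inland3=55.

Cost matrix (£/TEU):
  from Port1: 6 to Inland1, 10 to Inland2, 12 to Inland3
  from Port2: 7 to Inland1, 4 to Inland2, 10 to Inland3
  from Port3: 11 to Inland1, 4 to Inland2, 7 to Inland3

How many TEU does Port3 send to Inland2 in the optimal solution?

20

Solving gives:
  Port1–Inland1: 20 × £6 = £120
  Port1–Inland3: 15 × £12 = £180
  Port2–Inland2: 95 × £4 = £380
  Port3–Inland2: 20 × £4 = £80
  Port3–Inland3: 40 × £7 = £280
Total cost = £1040.
So Port3→Inland2 carries 20 TEU.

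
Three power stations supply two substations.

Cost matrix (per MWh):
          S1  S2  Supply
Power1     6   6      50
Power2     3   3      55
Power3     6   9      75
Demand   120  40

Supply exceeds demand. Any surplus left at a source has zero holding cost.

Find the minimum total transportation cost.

795

An optimal shipping plan:
  Power1->S2: 40 × 6 = 240
  Power2->S1: 55 × 3 = 165
  Power3->S1: 65 × 6 = 390
Total = 240 + 165 + 390 = 795.
(Supply check: Power1 ships 40; Power2 ships 55; Power3 ships 65.)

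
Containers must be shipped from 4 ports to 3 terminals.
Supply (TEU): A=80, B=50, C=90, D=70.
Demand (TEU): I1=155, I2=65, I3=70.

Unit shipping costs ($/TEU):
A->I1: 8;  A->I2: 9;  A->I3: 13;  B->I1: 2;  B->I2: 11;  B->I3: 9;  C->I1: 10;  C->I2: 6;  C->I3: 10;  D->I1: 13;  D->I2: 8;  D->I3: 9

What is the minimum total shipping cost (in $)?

An optimal shipping plan:
  A→I1: 80 × $8 = $640
  B→I1: 50 × $2 = $100
  C→I1: 25 × $10 = $250
  C→I2: 65 × $6 = $390
  D→I3: 70 × $9 = $630
Total = 640 + 100 + 250 + 390 + 630 = $2010.

2010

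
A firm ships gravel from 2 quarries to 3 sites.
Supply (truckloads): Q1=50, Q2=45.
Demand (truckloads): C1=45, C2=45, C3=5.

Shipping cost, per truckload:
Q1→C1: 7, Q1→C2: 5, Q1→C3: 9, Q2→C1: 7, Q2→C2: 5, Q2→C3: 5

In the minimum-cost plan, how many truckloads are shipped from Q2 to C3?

5

The minimum-cost plan:
  Q1–C1: 45 × 7 = 315
  Q1–C2: 5 × 5 = 25
  Q2–C2: 40 × 5 = 200
  Q2–C3: 5 × 5 = 25
Total cost = 565.
So Q2→C3 carries 5 truckloads.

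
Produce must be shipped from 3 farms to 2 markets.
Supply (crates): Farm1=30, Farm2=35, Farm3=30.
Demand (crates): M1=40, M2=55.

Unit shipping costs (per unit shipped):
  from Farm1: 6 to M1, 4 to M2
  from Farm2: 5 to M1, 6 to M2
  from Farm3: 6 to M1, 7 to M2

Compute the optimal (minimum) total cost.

500

One minimum-cost allocation:
  Farm1–M2: 30 × 4 = 120
  Farm2–M1: 35 × 5 = 175
  Farm3–M1: 5 × 6 = 30
  Farm3–M2: 25 × 7 = 175
Total = 120 + 175 + 30 + 175 = 500.
(Supply check: Farm1 ships 30; Farm2 ships 35; Farm3 ships 30.)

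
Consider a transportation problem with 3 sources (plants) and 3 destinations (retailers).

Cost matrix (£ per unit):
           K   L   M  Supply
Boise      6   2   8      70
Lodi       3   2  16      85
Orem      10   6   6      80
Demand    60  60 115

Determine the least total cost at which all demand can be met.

1060

An optimal shipping plan:
  Boise to L: 35 × £2 = £70
  Boise to M: 35 × £8 = £280
  Lodi to K: 60 × £3 = £180
  Lodi to L: 25 × £2 = £50
  Orem to M: 80 × £6 = £480
Total = 70 + 280 + 180 + 50 + 480 = £1060.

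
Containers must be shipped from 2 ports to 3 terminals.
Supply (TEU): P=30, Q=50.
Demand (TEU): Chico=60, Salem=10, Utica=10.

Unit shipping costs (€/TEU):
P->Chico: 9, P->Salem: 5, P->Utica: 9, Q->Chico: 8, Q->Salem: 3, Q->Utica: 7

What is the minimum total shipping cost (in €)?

An optimal shipping plan:
  P to Chico: 30 TEU
  Q to Chico: 30 TEU
  Q to Salem: 10 TEU
  Q to Utica: 10 TEU
Total cost = €610.
(Supply check: P ships 30; Q ships 50.)

610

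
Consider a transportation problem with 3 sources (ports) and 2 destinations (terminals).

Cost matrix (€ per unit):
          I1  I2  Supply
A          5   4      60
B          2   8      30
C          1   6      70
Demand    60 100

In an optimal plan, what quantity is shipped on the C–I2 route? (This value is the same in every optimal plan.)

40

Solving gives:
  A to I2: 60 TEU
  B to I1: 30 TEU
  C to I1: 30 TEU
  C to I2: 40 TEU
Total cost = €570.
So C→I2 carries 40 TEU.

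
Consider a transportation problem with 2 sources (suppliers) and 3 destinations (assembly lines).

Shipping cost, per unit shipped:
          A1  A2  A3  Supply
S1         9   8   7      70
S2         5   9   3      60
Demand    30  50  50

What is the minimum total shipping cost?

An optimal shipping plan:
  S1 to A1: 20 × 9 = 180
  S1 to A2: 50 × 8 = 400
  S2 to A1: 10 × 5 = 50
  S2 to A3: 50 × 3 = 150
Total = 180 + 400 + 50 + 150 = 780.
(Supply check: S1 ships 70; S2 ships 60.)

780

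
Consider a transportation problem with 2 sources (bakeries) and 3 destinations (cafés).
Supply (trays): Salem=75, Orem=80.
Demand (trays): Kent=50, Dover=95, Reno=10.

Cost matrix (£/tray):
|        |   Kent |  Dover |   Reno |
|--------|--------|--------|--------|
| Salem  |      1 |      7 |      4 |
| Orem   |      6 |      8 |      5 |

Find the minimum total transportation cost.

835

One minimum-cost allocation:
  Salem–Kent: 50 × £1 = £50
  Salem–Dover: 15 × £7 = £105
  Salem–Reno: 10 × £4 = £40
  Orem–Dover: 80 × £8 = £640
Total = 50 + 105 + 40 + 640 = £835.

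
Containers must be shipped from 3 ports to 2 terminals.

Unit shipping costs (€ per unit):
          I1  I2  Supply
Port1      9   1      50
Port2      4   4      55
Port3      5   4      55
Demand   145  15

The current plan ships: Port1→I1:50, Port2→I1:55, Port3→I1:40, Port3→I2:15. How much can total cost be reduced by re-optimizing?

Current plan cost = 50·9 + 55·4 + 40·5 + 15·4 = €930.
Optimal plan:
  Port1→I1: 35 × €9 = €315
  Port1→I2: 15 × €1 = €15
  Port2→I1: 55 × €4 = €220
  Port3→I1: 55 × €5 = €275
Optimal cost = €825.
Saving = 930 − 825 = €105.

105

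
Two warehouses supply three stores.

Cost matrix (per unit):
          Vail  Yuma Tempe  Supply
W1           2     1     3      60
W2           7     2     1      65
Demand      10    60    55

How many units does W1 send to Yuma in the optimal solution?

The minimum-cost plan:
  W1 to Vail: 10 × 2 = 20
  W1 to Yuma: 50 × 1 = 50
  W2 to Yuma: 10 × 2 = 20
  W2 to Tempe: 55 × 1 = 55
Total cost = 145.
So W1→Yuma carries 50 units.

50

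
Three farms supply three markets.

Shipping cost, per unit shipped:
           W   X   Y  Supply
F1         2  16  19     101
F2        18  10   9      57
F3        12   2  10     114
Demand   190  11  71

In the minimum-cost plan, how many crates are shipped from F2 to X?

The minimum-cost plan:
  F1->W: 101 × 2 = 202
  F2->Y: 57 × 9 = 513
  F3->W: 89 × 12 = 1068
  F3->X: 11 × 2 = 22
  F3->Y: 14 × 10 = 140
Total cost = 1945.
The route F2→X is not used.

0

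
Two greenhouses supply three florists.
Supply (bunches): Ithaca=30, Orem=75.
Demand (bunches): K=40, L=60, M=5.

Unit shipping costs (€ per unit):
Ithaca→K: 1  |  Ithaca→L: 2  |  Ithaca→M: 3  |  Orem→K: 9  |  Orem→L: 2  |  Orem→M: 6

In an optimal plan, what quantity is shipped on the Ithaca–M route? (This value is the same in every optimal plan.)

Optimal shipments:
  Ithaca to K: 30 × €1 = €30
  Orem to K: 10 × €9 = €90
  Orem to L: 60 × €2 = €120
  Orem to M: 5 × €6 = €30
Total cost = €270.
The route Ithaca→M is not used.

0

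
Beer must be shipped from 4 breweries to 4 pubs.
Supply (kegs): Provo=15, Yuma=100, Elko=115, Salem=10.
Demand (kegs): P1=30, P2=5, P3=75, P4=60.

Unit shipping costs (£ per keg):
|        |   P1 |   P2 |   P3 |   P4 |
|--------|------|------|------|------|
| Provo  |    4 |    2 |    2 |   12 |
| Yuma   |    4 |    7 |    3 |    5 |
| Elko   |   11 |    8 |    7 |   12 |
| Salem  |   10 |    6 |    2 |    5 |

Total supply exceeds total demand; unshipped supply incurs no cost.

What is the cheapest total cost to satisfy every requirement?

815

One minimum-cost allocation:
  Provo to P2: 5 kegs
  Provo to P3: 10 kegs
  Yuma to P1: 30 kegs
  Yuma to P3: 10 kegs
  Yuma to P4: 60 kegs
  Elko to P3: 45 kegs
  Salem to P3: 10 kegs
Total cost = £815.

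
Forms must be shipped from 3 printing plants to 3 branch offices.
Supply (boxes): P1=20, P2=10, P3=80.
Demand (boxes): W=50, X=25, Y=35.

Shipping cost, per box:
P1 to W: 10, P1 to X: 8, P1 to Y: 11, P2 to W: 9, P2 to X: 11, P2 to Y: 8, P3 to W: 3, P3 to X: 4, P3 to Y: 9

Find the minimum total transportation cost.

One minimum-cost allocation:
  P1–Y: 20 × 11 = 220
  P2–Y: 10 × 8 = 80
  P3–W: 50 × 3 = 150
  P3–X: 25 × 4 = 100
  P3–Y: 5 × 9 = 45
Total = 220 + 80 + 150 + 100 + 45 = 595.

595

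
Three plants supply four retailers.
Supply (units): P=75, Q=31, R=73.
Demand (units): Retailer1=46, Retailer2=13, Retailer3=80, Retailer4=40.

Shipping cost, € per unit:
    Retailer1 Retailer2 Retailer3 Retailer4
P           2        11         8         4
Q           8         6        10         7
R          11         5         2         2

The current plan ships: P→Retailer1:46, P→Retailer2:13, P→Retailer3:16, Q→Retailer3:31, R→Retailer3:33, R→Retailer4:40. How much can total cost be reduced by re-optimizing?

240

Current plan cost = 46·2 + 13·11 + 16·8 + 31·10 + 33·2 + 40·2 = €819.
Optimal plan:
  P->Retailer1: 46 × €2 = €92
  P->Retailer4: 29 × €4 = €116
  Q->Retailer2: 13 × €6 = €78
  Q->Retailer3: 7 × €10 = €70
  Q->Retailer4: 11 × €7 = €77
  R->Retailer3: 73 × €2 = €146
Optimal cost = €579.
Saving = 819 − 579 = €240.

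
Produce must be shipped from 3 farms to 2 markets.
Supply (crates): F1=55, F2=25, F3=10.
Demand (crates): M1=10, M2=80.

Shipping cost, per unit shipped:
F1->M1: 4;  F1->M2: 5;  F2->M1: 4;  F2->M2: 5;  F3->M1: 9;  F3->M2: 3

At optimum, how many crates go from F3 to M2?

Solving gives:
  F1 to M1: 10 crates
  F1 to M2: 45 crates
  F2 to M2: 25 crates
  F3 to M2: 10 crates
Total cost = 420.
So F3→M2 carries 10 crates.

10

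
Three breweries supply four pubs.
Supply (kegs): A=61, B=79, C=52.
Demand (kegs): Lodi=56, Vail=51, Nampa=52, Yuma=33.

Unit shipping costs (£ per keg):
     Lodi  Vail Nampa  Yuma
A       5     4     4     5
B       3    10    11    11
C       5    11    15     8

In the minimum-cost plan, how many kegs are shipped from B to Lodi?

The minimum-cost plan:
  A->Vail: 9 × £4 = £36
  A->Nampa: 52 × £4 = £208
  B->Lodi: 56 × £3 = £168
  B->Vail: 23 × £10 = £230
  C->Vail: 19 × £11 = £209
  C->Yuma: 33 × £8 = £264
Total cost = £1115.
So B→Lodi carries 56 kegs.

56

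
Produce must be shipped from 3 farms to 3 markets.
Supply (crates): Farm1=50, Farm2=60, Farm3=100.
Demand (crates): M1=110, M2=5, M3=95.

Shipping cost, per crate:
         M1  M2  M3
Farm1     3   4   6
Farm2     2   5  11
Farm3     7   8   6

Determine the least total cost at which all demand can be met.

880

One minimum-cost allocation:
  Farm1–M1: 45 × 3 = 135
  Farm1–M2: 5 × 4 = 20
  Farm2–M1: 60 × 2 = 120
  Farm3–M1: 5 × 7 = 35
  Farm3–M3: 95 × 6 = 570
Total = 135 + 20 + 120 + 35 + 570 = 880.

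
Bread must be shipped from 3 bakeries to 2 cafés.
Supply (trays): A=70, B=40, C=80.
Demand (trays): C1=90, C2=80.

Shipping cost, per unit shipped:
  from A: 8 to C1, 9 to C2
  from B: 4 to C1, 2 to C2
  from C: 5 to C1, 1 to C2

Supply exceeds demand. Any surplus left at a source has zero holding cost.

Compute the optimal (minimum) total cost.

640

Optimal allocation:
  A→C1: 50 × 8 = 400
  B→C1: 40 × 4 = 160
  C→C2: 80 × 1 = 80
Total = 400 + 160 + 80 = 640.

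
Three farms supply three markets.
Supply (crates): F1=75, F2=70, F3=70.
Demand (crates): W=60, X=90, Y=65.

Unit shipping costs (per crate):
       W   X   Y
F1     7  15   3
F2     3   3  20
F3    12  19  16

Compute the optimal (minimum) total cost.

1455

Optimal allocation:
  F1 to W: 10 × 7 = 70
  F1 to Y: 65 × 3 = 195
  F2 to X: 70 × 3 = 210
  F3 to W: 50 × 12 = 600
  F3 to X: 20 × 19 = 380
Total = 70 + 195 + 210 + 600 + 380 = 1455.
(Supply check: F1 ships 75; F2 ships 70; F3 ships 70.)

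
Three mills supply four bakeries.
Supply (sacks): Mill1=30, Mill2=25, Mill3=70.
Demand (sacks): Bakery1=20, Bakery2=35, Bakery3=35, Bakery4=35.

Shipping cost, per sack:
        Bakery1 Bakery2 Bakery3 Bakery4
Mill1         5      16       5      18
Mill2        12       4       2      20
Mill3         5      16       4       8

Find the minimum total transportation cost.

780

Optimal allocation:
  Mill1->Bakery1: 20 × 5 = 100
  Mill1->Bakery2: 10 × 16 = 160
  Mill2->Bakery2: 25 × 4 = 100
  Mill3->Bakery3: 35 × 4 = 140
  Mill3->Bakery4: 35 × 8 = 280
Total = 100 + 160 + 100 + 140 + 280 = 780.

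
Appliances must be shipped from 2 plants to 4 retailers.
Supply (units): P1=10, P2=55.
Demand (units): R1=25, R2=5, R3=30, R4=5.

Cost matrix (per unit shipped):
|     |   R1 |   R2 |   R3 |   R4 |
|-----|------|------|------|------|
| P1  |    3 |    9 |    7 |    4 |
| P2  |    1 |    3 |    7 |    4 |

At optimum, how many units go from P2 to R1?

25

Solving gives:
  P1–R3: 10 units
  P2–R1: 25 units
  P2–R2: 5 units
  P2–R3: 20 units
  P2–R4: 5 units
Total cost = 270.
So P2→R1 carries 25 units.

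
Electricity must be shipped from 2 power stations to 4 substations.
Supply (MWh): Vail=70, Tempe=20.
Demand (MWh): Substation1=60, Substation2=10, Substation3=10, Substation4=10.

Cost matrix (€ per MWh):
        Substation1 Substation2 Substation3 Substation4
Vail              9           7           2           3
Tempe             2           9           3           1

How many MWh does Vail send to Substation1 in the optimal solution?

The minimum-cost plan:
  Vail->Substation1: 40 × €9 = €360
  Vail->Substation2: 10 × €7 = €70
  Vail->Substation3: 10 × €2 = €20
  Vail->Substation4: 10 × €3 = €30
  Tempe->Substation1: 20 × €2 = €40
Total cost = €520.
So Vail→Substation1 carries 40 MWh.

40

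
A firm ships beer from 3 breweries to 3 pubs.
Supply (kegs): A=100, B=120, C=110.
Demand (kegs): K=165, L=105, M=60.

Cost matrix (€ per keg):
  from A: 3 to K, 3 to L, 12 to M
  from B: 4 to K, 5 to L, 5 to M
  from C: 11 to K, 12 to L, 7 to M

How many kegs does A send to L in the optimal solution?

100

Optimal shipments:
  A→L: 100 × €3 = €300
  B→K: 115 × €4 = €460
  B→L: 5 × €5 = €25
  C→K: 50 × €11 = €550
  C→M: 60 × €7 = €420
Total cost = €1755.
So A→L carries 100 kegs.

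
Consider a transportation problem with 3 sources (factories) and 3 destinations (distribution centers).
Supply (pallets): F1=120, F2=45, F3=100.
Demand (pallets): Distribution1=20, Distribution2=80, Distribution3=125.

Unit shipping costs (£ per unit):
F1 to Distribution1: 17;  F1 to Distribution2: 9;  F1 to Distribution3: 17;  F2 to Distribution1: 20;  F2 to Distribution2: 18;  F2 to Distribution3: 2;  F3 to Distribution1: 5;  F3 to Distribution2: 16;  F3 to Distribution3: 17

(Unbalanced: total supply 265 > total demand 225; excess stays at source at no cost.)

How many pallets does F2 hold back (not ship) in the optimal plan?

0

An optimal plan:
  F1→Distribution2: 80 × £9 = £720
  F2→Distribution3: 45 × £2 = £90
  F3→Distribution1: 20 × £5 = £100
  F3→Distribution3: 80 × £17 = £1360
Total cost = £2270.
F2 ships 45 of its 45, leaving 0.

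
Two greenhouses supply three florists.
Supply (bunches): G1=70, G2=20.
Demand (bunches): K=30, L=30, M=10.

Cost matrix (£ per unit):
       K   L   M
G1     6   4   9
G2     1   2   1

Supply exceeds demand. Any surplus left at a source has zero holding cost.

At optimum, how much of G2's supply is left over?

0

Minimum-cost shipments:
  G1->K: 20 × £6 = £120
  G1->L: 30 × £4 = £120
  G2->K: 10 × £1 = £10
  G2->M: 10 × £1 = £10
Total cost = £260.
G2 ships 20 of its 20, leaving 0.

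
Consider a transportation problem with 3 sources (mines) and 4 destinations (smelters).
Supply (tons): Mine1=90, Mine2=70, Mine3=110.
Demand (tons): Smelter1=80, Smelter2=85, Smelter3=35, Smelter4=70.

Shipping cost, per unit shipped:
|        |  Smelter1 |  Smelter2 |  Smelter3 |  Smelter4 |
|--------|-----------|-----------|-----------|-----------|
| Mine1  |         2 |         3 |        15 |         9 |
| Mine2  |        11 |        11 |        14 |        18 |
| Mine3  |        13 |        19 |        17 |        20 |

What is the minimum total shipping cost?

3025

Optimal allocation:
  Mine1→Smelter2: 20 × 3 = 60
  Mine1→Smelter4: 70 × 9 = 630
  Mine2→Smelter2: 65 × 11 = 715
  Mine2→Smelter3: 5 × 14 = 70
  Mine3→Smelter1: 80 × 13 = 1040
  Mine3→Smelter3: 30 × 17 = 510
Total = 60 + 630 + 715 + 70 + 1040 + 510 = 3025.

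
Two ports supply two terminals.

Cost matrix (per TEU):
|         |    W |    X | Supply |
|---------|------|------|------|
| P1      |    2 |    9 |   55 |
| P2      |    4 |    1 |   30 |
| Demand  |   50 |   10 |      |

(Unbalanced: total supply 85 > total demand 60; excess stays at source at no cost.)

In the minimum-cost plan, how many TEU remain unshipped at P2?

An optimal plan:
  P1->W: 50 × 2 = 100
  P2->X: 10 × 1 = 10
Total cost = 110.
P2 ships 10 of its 30, leaving 20.

20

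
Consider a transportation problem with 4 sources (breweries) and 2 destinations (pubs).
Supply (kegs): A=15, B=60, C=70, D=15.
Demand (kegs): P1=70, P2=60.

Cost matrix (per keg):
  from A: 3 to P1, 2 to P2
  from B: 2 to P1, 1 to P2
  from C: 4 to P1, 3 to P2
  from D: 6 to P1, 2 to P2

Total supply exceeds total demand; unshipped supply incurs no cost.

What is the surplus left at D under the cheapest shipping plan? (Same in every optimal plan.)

0

An optimal plan:
  A to P2: 15 × 2 = 30
  B to P1: 30 × 2 = 60
  B to P2: 30 × 1 = 30
  C to P1: 40 × 4 = 160
  D to P2: 15 × 2 = 30
Total cost = 310.
D ships 15 of its 15, leaving 0.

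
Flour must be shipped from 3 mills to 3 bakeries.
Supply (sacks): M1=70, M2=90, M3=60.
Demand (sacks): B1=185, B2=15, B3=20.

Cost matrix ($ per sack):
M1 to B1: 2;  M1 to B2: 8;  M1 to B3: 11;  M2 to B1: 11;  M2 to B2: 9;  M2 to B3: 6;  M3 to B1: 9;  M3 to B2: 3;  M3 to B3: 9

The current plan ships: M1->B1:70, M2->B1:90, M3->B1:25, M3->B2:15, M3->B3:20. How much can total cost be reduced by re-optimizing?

100

Current plan cost = 70·2 + 90·11 + 25·9 + 15·3 + 20·9 = $1580.
Optimal plan:
  M1->B1: 70 × $2 = $140
  M2->B1: 70 × $11 = $770
  M2->B3: 20 × $6 = $120
  M3->B1: 45 × $9 = $405
  M3->B2: 15 × $3 = $45
Optimal cost = $1480.
Saving = 1580 − 1480 = $100.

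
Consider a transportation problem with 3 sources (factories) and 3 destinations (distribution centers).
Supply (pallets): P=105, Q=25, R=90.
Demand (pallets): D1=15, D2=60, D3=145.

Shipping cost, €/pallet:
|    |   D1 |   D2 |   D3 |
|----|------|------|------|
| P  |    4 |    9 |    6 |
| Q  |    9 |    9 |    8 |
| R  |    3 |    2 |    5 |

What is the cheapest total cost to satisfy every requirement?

1070

One minimum-cost allocation:
  P–D3: 105 × €6 = €630
  Q–D3: 25 × €8 = €200
  R–D1: 15 × €3 = €45
  R–D2: 60 × €2 = €120
  R–D3: 15 × €5 = €75
Total = 630 + 200 + 45 + 120 + 75 = €1070.
(Supply check: P ships 105; Q ships 25; R ships 90.)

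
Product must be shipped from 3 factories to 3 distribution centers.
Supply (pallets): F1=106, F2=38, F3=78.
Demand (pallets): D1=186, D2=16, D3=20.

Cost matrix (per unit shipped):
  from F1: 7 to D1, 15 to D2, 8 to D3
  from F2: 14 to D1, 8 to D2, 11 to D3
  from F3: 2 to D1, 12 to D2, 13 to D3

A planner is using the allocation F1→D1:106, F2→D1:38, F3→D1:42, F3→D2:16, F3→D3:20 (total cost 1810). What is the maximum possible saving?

Current plan cost = 106·7 + 38·14 + 42·2 + 16·12 + 20·13 = 1810.
Optimal plan:
  F1 to D1: 106 × 7 = 742
  F2 to D1: 2 × 14 = 28
  F2 to D2: 16 × 8 = 128
  F2 to D3: 20 × 11 = 220
  F3 to D1: 78 × 2 = 156
Optimal cost = 1274.
Saving = 1810 − 1274 = 536.

536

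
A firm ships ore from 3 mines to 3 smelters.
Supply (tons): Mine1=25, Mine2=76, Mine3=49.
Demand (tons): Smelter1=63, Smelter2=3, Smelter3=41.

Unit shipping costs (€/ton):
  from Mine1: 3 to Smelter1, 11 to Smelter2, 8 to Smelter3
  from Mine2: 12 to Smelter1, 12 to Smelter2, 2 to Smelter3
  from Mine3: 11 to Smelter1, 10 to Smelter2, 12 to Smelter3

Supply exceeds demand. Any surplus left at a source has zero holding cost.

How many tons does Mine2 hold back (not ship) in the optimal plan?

Minimum-cost shipments:
  Mine1 to Smelter1: 25 tons
  Mine2 to Smelter3: 41 tons
  Mine3 to Smelter1: 38 tons
  Mine3 to Smelter2: 3 tons
Total cost = €605.
Mine2 ships 41 of its 76, leaving 35.

35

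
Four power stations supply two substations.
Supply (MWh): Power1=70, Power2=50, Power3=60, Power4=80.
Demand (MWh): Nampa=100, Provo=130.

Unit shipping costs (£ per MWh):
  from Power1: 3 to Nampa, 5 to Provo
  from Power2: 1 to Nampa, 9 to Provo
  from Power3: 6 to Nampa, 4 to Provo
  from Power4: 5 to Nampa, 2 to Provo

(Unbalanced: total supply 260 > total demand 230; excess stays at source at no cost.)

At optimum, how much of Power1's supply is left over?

20

An optimal plan:
  Power1→Nampa: 50 × £3 = £150
  Power2→Nampa: 50 × £1 = £50
  Power3→Provo: 50 × £4 = £200
  Power4→Provo: 80 × £2 = £160
Total cost = £560.
Power1 ships 50 of its 70, leaving 20.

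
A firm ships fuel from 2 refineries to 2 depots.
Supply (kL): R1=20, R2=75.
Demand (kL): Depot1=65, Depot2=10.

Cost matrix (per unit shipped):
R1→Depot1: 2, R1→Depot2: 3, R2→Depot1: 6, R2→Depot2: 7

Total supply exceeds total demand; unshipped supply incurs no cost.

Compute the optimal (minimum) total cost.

A cheapest plan:
  R1->Depot1: 20 × 2 = 40
  R2->Depot1: 45 × 6 = 270
  R2->Depot2: 10 × 7 = 70
Total = 40 + 270 + 70 = 380.
(Supply check: R1 ships 20; R2 ships 55.)

380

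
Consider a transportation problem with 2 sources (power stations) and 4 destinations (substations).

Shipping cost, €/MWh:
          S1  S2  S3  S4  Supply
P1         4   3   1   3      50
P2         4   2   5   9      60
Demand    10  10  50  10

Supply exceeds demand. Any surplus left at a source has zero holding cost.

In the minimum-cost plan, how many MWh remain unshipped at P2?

30

An optimal plan:
  P1->S3: 40 × €1 = €40
  P1->S4: 10 × €3 = €30
  P2->S1: 10 × €4 = €40
  P2->S2: 10 × €2 = €20
  P2->S3: 10 × €5 = €50
Total cost = €180.
P2 ships 30 of its 60, leaving 30.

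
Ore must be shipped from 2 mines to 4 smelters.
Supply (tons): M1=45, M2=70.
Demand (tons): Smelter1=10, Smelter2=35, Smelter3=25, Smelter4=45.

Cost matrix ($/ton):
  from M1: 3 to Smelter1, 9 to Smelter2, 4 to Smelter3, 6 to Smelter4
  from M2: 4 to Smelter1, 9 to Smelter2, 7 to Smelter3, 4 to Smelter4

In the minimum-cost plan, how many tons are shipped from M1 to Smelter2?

10

Optimal shipments:
  M1->Smelter1: 10 × $3 = $30
  M1->Smelter2: 10 × $9 = $90
  M1->Smelter3: 25 × $4 = $100
  M2->Smelter2: 25 × $9 = $225
  M2->Smelter4: 45 × $4 = $180
Total cost = $625.
So M1→Smelter2 carries 10 tons.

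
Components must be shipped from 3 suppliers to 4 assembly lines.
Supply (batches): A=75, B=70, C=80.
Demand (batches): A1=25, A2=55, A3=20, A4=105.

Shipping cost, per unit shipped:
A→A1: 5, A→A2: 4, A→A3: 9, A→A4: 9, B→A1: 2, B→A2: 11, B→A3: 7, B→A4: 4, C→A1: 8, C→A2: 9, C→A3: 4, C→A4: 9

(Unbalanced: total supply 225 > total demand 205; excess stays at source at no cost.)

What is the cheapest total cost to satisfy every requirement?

1030

Optimal allocation:
  A->A1: 20 × 5 = 100
  A->A2: 55 × 4 = 220
  B->A1: 5 × 2 = 10
  B->A4: 65 × 4 = 260
  C->A3: 20 × 4 = 80
  C->A4: 40 × 9 = 360
Total = 100 + 220 + 10 + 260 + 80 + 360 = 1030.
(Supply check: A ships 75; B ships 70; C ships 60.)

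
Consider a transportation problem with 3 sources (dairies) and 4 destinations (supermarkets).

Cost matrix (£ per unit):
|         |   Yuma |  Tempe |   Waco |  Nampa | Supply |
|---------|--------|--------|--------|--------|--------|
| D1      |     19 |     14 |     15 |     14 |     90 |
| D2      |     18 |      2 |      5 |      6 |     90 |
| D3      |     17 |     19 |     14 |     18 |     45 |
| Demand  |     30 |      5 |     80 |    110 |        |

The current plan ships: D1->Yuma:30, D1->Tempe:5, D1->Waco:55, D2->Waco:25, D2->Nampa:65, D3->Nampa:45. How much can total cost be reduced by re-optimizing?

Current plan cost = 30·19 + 5·14 + 55·15 + 25·5 + 65·6 + 45·18 = £2790.
Optimal plan:
  D1→Nampa: 90 crates
  D2→Tempe: 5 crates
  D2→Waco: 65 crates
  D2→Nampa: 20 crates
  D3→Yuma: 30 crates
  D3→Waco: 15 crates
Optimal cost = £2435.
Saving = 2790 − 2435 = £355.

355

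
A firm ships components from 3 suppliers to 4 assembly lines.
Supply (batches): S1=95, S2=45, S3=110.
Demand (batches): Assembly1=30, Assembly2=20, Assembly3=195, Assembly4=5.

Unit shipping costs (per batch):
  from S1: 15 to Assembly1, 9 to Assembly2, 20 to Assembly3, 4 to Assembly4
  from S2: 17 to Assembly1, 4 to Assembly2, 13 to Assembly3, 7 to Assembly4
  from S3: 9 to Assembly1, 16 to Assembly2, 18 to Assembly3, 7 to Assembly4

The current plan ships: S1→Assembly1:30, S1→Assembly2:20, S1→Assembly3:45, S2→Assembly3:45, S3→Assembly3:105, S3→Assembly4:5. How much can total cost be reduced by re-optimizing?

Current plan cost = 30·15 + 20·9 + 45·20 + 45·13 + 105·18 + 5·7 = 4040.
Optimal plan:
  S1->Assembly2: 20 × 9 = 180
  S1->Assembly3: 70 × 20 = 1400
  S1->Assembly4: 5 × 4 = 20
  S2->Assembly3: 45 × 13 = 585
  S3->Assembly1: 30 × 9 = 270
  S3->Assembly3: 80 × 18 = 1440
Optimal cost = 3895.
Saving = 4040 − 3895 = 145.

145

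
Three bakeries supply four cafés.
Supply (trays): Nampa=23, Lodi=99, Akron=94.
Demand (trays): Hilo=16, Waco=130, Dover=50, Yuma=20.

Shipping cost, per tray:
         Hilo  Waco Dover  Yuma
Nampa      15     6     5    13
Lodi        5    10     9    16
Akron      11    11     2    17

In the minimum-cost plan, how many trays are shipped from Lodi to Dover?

Optimal shipments:
  Nampa→Waco: 23 trays
  Lodi→Hilo: 16 trays
  Lodi→Waco: 83 trays
  Akron→Waco: 24 trays
  Akron→Dover: 50 trays
  Akron→Yuma: 20 trays
Total cost = 1752.
The route Lodi→Dover is not used.

0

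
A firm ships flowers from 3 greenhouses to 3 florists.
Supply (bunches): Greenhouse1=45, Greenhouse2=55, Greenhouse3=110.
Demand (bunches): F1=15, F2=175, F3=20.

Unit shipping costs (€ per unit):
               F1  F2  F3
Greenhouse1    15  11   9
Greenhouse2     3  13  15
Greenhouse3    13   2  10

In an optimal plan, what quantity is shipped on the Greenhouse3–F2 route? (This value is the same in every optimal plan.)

110

Solving gives:
  Greenhouse1→F2: 25 × €11 = €275
  Greenhouse1→F3: 20 × €9 = €180
  Greenhouse2→F1: 15 × €3 = €45
  Greenhouse2→F2: 40 × €13 = €520
  Greenhouse3→F2: 110 × €2 = €220
Total cost = €1240.
So Greenhouse3→F2 carries 110 bunches.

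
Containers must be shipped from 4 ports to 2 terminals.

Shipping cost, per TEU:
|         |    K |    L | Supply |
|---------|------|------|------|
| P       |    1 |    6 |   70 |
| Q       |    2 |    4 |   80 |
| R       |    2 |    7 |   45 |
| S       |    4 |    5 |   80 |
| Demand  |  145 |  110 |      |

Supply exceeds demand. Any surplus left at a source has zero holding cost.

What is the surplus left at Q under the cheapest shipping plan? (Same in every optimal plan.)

Minimum-cost shipments:
  P–K: 70 × 1 = 70
  Q–K: 30 × 2 = 60
  Q–L: 50 × 4 = 200
  R–K: 45 × 2 = 90
  S–L: 60 × 5 = 300
Total cost = 720.
Q ships 80 of its 80, leaving 0.

0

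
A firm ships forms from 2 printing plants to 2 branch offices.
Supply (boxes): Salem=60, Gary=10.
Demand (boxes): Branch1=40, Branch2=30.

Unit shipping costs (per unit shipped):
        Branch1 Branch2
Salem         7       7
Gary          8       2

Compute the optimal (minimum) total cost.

440

One minimum-cost allocation:
  Salem to Branch1: 40 boxes
  Salem to Branch2: 20 boxes
  Gary to Branch2: 10 boxes
Total cost = 440.
(Supply check: Salem ships 60; Gary ships 10.)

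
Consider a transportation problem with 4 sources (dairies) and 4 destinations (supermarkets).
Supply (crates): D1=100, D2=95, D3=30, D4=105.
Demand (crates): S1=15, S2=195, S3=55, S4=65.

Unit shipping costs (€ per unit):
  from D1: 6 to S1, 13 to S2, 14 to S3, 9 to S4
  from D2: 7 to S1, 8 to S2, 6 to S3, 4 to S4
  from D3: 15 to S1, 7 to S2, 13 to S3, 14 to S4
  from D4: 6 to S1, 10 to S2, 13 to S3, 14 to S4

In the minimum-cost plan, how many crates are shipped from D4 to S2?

105

Solving gives:
  D1–S1: 15 × €6 = €90
  D1–S2: 60 × €13 = €780
  D1–S4: 25 × €9 = €225
  D2–S3: 55 × €6 = €330
  D2–S4: 40 × €4 = €160
  D3–S2: 30 × €7 = €210
  D4–S2: 105 × €10 = €1050
Total cost = €2845.
So D4→S2 carries 105 crates.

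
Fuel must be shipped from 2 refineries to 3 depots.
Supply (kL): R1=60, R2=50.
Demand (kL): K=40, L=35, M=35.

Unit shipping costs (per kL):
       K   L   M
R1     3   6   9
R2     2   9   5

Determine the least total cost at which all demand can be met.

490

One minimum-cost allocation:
  R1–K: 25 kL
  R1–L: 35 kL
  R2–K: 15 kL
  R2–M: 35 kL
Total cost = 490.
(Supply check: R1 ships 60; R2 ships 50.)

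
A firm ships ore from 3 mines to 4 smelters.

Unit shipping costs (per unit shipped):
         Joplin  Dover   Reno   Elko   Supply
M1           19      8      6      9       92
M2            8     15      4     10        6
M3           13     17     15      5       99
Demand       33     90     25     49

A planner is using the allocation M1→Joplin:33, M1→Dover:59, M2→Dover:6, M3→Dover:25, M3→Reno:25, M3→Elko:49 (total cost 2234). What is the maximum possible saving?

549

Current plan cost = 33·19 + 59·8 + 6·15 + 25·17 + 25·15 + 49·5 = 2234.
Optimal plan:
  M1->Dover: 90 × 8 = 720
  M1->Reno: 2 × 6 = 12
  M2->Reno: 6 × 4 = 24
  M3->Joplin: 33 × 13 = 429
  M3->Reno: 17 × 15 = 255
  M3->Elko: 49 × 5 = 245
Optimal cost = 1685.
Saving = 2234 − 1685 = 549.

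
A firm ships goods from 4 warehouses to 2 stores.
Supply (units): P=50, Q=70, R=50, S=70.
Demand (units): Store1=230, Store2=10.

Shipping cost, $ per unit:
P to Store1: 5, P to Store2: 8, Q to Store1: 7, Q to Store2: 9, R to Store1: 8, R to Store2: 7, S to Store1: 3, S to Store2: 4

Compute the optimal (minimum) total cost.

1340

Optimal allocation:
  P to Store1: 50 × $5 = $250
  Q to Store1: 70 × $7 = $490
  R to Store1: 40 × $8 = $320
  R to Store2: 10 × $7 = $70
  S to Store1: 70 × $3 = $210
Total = 250 + 490 + 320 + 70 + 210 = $1340.
(Supply check: P ships 50; Q ships 70; R ships 50; S ships 70.)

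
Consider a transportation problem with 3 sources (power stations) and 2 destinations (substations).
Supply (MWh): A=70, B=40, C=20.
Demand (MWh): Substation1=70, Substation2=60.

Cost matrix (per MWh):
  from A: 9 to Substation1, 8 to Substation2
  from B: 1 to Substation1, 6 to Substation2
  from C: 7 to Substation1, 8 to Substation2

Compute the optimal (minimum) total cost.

A cheapest plan:
  A→Substation1: 10 MWh
  A→Substation2: 60 MWh
  B→Substation1: 40 MWh
  C→Substation1: 20 MWh
Total cost = 750.

750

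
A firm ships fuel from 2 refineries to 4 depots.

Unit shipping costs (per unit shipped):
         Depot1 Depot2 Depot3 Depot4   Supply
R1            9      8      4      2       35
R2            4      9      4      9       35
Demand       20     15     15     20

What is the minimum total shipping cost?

300

A cheapest plan:
  R1->Depot2: 15 kL
  R1->Depot4: 20 kL
  R2->Depot1: 20 kL
  R2->Depot3: 15 kL
Total cost = 300.
(Supply check: R1 ships 35; R2 ships 35.)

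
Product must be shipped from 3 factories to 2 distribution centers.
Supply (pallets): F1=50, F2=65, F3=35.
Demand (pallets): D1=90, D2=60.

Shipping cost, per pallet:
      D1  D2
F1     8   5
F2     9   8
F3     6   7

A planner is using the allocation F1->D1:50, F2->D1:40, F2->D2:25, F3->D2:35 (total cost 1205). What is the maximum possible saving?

170

Current plan cost = 50·8 + 40·9 + 25·8 + 35·7 = 1205.
Optimal plan:
  F1→D2: 50 × 5 = 250
  F2→D1: 55 × 9 = 495
  F2→D2: 10 × 8 = 80
  F3→D1: 35 × 6 = 210
Optimal cost = 1035.
Saving = 1205 − 1035 = 170.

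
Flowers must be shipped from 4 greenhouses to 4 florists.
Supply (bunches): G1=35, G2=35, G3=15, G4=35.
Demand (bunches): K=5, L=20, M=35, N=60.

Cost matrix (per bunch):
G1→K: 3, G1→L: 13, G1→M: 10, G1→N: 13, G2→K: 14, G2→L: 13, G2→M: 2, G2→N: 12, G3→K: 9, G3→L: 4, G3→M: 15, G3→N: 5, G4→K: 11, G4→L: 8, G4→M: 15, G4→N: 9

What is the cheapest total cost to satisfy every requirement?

An optimal shipping plan:
  G1→K: 5 × 3 = 15
  G1→N: 30 × 13 = 390
  G2→M: 35 × 2 = 70
  G3→L: 15 × 4 = 60
  G4→L: 5 × 8 = 40
  G4→N: 30 × 9 = 270
Total = 15 + 390 + 70 + 60 + 40 + 270 = 845.
(Supply check: G1 ships 35; G2 ships 35; G3 ships 15; G4 ships 35.)

845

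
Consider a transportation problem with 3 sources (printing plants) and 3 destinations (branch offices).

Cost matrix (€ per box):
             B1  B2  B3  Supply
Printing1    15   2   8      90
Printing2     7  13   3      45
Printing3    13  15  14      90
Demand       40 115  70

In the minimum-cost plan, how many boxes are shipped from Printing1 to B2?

90

Optimal shipments:
  Printing1 to B2: 90 × €2 = €180
  Printing2 to B3: 45 × €3 = €135
  Printing3 to B1: 40 × €13 = €520
  Printing3 to B2: 25 × €15 = €375
  Printing3 to B3: 25 × €14 = €350
Total cost = €1560.
So Printing1→B2 carries 90 boxes.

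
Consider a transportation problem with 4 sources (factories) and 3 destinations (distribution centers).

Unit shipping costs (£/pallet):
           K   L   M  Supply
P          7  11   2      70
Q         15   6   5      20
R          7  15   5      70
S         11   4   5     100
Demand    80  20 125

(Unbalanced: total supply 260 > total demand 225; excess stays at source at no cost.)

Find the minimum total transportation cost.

Optimal allocation:
  P–K: 10 × £7 = £70
  P–M: 60 × £2 = £120
  R–K: 70 × £7 = £490
  S–L: 20 × £4 = £80
  S–M: 65 × £5 = £325
Total = 70 + 120 + 490 + 80 + 325 = £1085.

1085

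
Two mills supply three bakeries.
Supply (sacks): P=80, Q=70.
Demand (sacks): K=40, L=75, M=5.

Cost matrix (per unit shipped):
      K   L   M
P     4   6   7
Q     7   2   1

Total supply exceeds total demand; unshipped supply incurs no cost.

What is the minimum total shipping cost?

Optimal allocation:
  P->K: 40 × 4 = 160
  P->L: 10 × 6 = 60
  Q->L: 65 × 2 = 130
  Q->M: 5 × 1 = 5
Total = 160 + 60 + 130 + 5 = 355.
(Supply check: P ships 50; Q ships 70.)

355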